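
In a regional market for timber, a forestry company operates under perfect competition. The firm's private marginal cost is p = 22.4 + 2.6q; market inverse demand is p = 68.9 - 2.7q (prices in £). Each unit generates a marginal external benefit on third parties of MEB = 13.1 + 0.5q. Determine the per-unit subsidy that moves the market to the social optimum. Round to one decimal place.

Social marginal cost = private MC − MEB = 9.3 + 2.1q.
Set SMC = demand: 9.3 + 2.1q = 68.9 - 2.7q → q* = 12.4167.
The Pigouvian subsidy equals MEB at q*: 13.1 + 0.5×12.4167 = 19.3084.

subsidy = £19.3 per unit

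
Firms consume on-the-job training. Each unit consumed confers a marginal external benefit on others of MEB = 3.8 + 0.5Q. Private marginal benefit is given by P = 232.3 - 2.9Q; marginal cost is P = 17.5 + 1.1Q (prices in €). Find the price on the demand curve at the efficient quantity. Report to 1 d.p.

P = €51.2

Social marginal benefit = demand + MEB = 236.1 - 2.4Q.
Set SMB = MC: 236.1 - 2.4Q = 17.5 + 1.1Q → Q* = 62.4571.
Consumer price on the demand curve at Q*: 232.3 − 2.9×62.4571 = 51.1744.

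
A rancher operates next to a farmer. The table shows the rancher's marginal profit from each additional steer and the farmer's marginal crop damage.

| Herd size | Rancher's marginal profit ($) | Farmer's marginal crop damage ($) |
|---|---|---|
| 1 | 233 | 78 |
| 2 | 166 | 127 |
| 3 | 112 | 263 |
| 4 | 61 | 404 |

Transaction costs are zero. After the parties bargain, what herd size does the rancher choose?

2

Bargaining reaches the level where marginal profit last exceeds marginal crop damage.
That holds through level 2 (166 ≥ 127) but not at 3 (112 < 263).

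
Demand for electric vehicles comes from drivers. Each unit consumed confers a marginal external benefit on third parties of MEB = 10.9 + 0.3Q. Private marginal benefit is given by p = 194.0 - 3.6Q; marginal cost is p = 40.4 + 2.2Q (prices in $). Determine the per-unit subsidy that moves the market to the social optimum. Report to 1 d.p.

Social marginal benefit = demand + MEB = 204.9 - 3.3Q.
Set SMB = MC: 204.9 - 3.3Q = 40.4 + 2.2Q → Q* = 29.9091.
The Pigouvian subsidy equals MEB at Q*: 10.9 + 0.3×29.9091 = 19.8727.

subsidy = $19.9 per unit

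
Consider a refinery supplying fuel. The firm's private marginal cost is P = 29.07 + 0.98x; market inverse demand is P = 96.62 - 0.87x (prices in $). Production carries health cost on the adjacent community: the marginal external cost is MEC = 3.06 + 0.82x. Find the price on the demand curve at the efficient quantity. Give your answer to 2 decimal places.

P = $75.61

Social marginal cost = private MC + MEC = 32.13 + 1.80x.
Set SMC = demand: 32.13 + 1.80x = 96.62 - 0.87x → x* = 24.1536.
Consumer price on the demand curve at x*: 96.62 − 0.87×24.1536 = 75.6064.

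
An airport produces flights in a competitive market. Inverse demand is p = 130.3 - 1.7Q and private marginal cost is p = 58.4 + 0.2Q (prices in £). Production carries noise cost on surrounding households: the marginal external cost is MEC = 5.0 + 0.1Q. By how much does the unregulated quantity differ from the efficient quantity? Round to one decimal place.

4.4 units

Market equilibrium (private): 58.4 + 0.2Q = 130.3 - 1.7Q → Q_m = 37.8421.
Social marginal cost = private MC + MEC = 63.4 + 0.3Q.
Set SMC = demand: 63.4 + 0.3Q = 130.3 - 1.7Q → Q* = 33.4500.
Gap = |37.8421 − 33.4500| = 4.3921.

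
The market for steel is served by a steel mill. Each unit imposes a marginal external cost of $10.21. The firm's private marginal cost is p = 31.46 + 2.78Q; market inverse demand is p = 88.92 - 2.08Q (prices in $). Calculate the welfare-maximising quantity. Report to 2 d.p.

Q* = 9.72

Social marginal cost = private MC + MEC = 41.67 + 2.78Q.
Set SMC = demand: 41.67 + 2.78Q = 88.92 - 2.08Q → Q* = 9.7222.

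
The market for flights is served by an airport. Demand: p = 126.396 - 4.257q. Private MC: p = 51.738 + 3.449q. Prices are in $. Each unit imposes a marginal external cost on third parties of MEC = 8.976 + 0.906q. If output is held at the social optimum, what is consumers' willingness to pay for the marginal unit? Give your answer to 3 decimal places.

P = $93.929

Social marginal cost = private MC + MEC = 60.714 + 4.355q.
Set SMC = demand: 60.714 + 4.355q = 126.396 - 4.257q → q* = 7.6268.
Consumer price on the demand curve at q*: 126.396 − 4.257×7.6268 = 93.9287.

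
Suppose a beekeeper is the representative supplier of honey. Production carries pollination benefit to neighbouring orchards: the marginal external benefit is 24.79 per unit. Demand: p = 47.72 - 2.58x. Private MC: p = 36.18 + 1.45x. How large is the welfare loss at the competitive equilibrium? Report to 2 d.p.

Market equilibrium (private): 36.18 + 1.45x = 47.72 - 2.58x → x_m = 2.8635.
Social marginal cost = private MC − MEB = 11.39 + 1.45x.
Set SMC = demand: 11.39 + 1.45x = 47.72 - 2.58x → x* = 9.0149.
The loss is the area between SMC and demand from x* to x_m; with linear curves that's a triangle of height MEB(x_m).
DWL = ½ × 6.1514 × 24.7900 = 76.2466.

DWL = 76.25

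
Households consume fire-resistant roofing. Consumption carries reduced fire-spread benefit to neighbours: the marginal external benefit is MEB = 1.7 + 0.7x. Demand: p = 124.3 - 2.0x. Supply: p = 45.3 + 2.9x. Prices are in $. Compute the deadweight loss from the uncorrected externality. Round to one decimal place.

DWL = $20.1

Market equilibrium (private): 45.3 + 2.9x = 124.3 - 2.0x → x_m = 16.1224.
Social marginal benefit = demand + MEB = 126.0 - 1.3x.
Set SMB = MC: 126.0 - 1.3x = 45.3 + 2.9x → x* = 19.2143.
Height of the DWL triangle at x_m is SMB(x_m) − MC(x_m) = MEB(x_m) = 12.9857.
DWL = ½ × 3.0919 × 12.9857 = 20.0752.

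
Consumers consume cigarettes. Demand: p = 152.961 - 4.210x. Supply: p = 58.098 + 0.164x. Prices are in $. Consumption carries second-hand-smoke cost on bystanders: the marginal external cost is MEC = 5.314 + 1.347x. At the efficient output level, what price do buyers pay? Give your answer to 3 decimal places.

P = $87.063

Social marginal benefit = demand − MEC = 147.647 - 5.557x.
Set SMB = MC: 147.647 - 5.557x = 58.098 + 0.164x → x* = 15.6527.
Consumer price on the demand curve at x*: 152.961 − 4.210×15.6527 = 87.0631.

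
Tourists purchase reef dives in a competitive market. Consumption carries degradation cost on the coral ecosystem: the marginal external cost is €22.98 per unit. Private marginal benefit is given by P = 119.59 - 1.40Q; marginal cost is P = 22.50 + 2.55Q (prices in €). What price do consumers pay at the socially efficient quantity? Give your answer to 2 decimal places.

Social marginal benefit = demand − MEC = 96.61 - 1.40Q.
Set SMB = MC: 96.61 - 1.40Q = 22.50 + 2.55Q → Q* = 18.7620.
Consumer price on the demand curve at Q*: 119.59 − 1.40×18.7620 = 93.3232.

P = €93.32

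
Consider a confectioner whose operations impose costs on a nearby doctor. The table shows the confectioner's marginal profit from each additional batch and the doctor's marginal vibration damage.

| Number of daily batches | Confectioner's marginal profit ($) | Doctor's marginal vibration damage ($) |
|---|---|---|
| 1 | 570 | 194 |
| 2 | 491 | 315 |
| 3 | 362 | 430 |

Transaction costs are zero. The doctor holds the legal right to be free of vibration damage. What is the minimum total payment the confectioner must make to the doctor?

Efficient level: marginal profit ≥ marginal vibration damage through level 2, so k* = 2.
With the doctor holding the right, the confectioner must at least compensate total damage at k*: 194 + 315 = 509.

$509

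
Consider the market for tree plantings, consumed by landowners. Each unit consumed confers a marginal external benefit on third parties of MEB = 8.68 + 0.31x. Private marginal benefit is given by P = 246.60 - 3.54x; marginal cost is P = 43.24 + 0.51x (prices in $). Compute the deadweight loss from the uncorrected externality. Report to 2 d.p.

DWL = $78.59

Market equilibrium (private): 43.24 + 0.51x = 246.60 - 3.54x → x_m = 50.2123.
Social marginal benefit = demand + MEB = 255.28 - 3.23x.
Set SMB = MC: 255.28 - 3.23x = 43.24 + 0.51x → x* = 56.6952.
The welfare-loss triangle has base |x_m − x*| and height MEB(x_m) (the vertical gap between SMB and MC is zero at x* and MEB at x_m).
DWL = ½ × 6.4829 × 24.2458 = 78.5915.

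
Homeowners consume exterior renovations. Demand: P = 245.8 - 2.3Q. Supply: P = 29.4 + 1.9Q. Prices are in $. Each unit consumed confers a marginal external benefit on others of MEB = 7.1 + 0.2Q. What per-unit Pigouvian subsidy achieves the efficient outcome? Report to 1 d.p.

Social marginal benefit = demand + MEB = 252.9 - 2.1Q.
Set SMB = MC: 252.9 - 2.1Q = 29.4 + 1.9Q → Q* = 55.8750.
The Pigouvian subsidy equals MEB at Q*: 7.1 + 0.2×55.8750 = 18.2750.

subsidy = $18.3 per unit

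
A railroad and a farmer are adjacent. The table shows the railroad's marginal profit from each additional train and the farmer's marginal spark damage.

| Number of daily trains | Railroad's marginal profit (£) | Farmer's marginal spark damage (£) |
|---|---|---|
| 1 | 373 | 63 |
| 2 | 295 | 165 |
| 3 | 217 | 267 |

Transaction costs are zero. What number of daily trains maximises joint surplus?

2

Bargaining reaches the level where marginal profit last exceeds marginal spark damage.
That holds through level 2 (295 ≥ 165) but not at 3 (217 < 267).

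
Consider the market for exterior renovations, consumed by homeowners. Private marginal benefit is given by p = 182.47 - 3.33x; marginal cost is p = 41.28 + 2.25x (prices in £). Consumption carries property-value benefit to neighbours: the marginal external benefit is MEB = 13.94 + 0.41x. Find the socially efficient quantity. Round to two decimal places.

x* = 30.01

Social marginal benefit = demand + MEB = 196.41 - 2.92x.
Set SMB = MC: 196.41 - 2.92x = 41.28 + 2.25x → x* = 30.0058.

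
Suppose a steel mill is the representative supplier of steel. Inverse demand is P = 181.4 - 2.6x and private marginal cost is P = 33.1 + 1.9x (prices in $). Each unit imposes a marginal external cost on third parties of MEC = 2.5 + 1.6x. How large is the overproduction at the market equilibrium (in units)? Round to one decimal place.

9.1 units

Market equilibrium (private): 33.1 + 1.9x = 181.4 - 2.6x → x_m = 32.9556.
Social marginal cost = private MC + MEC = 35.6 + 3.5x.
Set SMC = demand: 35.6 + 3.5x = 181.4 - 2.6x → x* = 23.9016.
Gap = |32.9556 − 23.9016| = 9.0540.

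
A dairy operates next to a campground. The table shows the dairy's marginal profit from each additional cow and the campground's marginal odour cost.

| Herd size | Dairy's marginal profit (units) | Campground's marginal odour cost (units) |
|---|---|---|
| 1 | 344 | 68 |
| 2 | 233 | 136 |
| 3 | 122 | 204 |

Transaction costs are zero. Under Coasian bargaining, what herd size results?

2

Bargaining reaches the level where marginal profit last exceeds marginal odour cost.
That holds through level 2 (233 ≥ 136) but not at 3 (122 < 204).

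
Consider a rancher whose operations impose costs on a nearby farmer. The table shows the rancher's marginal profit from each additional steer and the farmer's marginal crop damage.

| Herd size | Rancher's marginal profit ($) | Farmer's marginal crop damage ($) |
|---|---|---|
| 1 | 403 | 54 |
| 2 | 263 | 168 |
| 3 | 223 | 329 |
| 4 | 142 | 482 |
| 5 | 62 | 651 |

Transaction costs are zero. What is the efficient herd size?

Bargaining reaches the level where marginal profit last exceeds marginal crop damage.
That holds through level 2 (263 ≥ 168) but not at 3 (223 < 329).

2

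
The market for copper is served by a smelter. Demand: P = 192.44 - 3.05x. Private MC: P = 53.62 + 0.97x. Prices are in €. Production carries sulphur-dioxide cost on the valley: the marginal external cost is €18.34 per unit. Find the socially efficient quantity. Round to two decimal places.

x* = 29.97

Social marginal cost = private MC + MEC = 71.96 + 0.97x.
Set SMC = demand: 71.96 + 0.97x = 192.44 - 3.05x → x* = 29.9701.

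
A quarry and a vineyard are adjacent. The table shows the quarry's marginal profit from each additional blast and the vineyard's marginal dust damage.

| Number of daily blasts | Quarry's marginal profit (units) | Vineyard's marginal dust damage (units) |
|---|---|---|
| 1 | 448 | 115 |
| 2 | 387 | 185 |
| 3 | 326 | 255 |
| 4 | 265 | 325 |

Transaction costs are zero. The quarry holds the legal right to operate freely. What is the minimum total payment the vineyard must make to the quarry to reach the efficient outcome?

Left alone the quarry would choose level 4 (marginal profit stays positive).
Efficient level: k* = 3 (marginal profit ≥ marginal dust damage through 3).
The vineyard must at least cover the quarry's forgone profit from cutting 4→3: 265 = 265.

265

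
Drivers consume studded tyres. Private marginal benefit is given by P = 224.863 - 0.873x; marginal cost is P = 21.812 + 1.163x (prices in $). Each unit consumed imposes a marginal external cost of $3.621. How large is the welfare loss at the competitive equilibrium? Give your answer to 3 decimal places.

DWL = $3.220

Market equilibrium (private): 21.812 + 1.163x = 224.863 - 0.873x → x_m = 99.7304.
Social marginal benefit = demand − MEC = 221.242 - 0.873x.
Set SMB = MC: 221.242 - 0.873x = 21.812 + 1.163x → x* = 97.9519.
Height of the DWL triangle at x_m is MC(x_m) − SMB(x_m) = MEC(x_m) = 3.6210.
DWL = ½ × 1.7785 × 3.6210 = 3.2200.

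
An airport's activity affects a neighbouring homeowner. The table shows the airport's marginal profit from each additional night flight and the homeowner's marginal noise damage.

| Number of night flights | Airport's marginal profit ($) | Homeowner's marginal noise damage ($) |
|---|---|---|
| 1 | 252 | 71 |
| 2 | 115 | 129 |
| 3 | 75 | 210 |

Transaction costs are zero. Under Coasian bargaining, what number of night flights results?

1

Bargaining reaches the level where marginal profit last exceeds marginal noise damage.
That holds through level 1 (252 ≥ 71) but not at 2 (115 < 129).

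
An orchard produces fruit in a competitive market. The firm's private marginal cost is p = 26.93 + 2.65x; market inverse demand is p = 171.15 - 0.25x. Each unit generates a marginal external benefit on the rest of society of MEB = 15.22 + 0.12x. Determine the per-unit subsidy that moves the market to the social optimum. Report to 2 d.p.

Social marginal cost = private MC − MEB = 11.71 + 2.53x.
Set SMC = demand: 11.71 + 2.53x = 171.15 - 0.25x → x* = 57.3525.
The Pigouvian subsidy equals MEB at x*: 15.22 + 0.12×57.3525 = 22.1023.

subsidy = 22.10 per unit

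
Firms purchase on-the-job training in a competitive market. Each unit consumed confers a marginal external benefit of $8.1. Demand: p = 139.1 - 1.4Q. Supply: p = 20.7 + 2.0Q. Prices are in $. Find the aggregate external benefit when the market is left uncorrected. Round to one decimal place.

Market equilibrium (private): 20.7 + 2.0Q = 139.1 - 1.4Q → Q_m = 34.8235.
Total external benefit = MEB × Q_m = 8.1 × 34.8235 = 282.0704.

$282.1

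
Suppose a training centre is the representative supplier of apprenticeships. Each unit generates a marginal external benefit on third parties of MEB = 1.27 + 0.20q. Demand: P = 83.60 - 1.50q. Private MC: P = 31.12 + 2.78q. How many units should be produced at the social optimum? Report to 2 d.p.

Social marginal cost = private MC − MEB = 29.85 + 2.58q.
Set SMC = demand: 29.85 + 2.58q = 83.60 - 1.50q → q* = 13.1740.

q* = 13.17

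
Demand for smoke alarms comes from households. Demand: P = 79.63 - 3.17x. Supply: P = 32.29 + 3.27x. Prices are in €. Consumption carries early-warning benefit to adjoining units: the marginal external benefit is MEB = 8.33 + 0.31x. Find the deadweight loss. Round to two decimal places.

Market equilibrium (private): 32.29 + 3.27x = 79.63 - 3.17x → x_m = 7.3509.
Social marginal benefit = demand + MEB = 87.96 - 2.86x.
Set SMB = MC: 87.96 - 2.86x = 32.29 + 3.27x → x* = 9.0816.
The welfare-loss triangle has base |x_m − x*| and height MEB(x_m) (the vertical gap between SMB and MC is zero at x* and MEB at x_m).
DWL = ½ × 1.7307 × 10.6088 = 9.1803.

DWL = €9.18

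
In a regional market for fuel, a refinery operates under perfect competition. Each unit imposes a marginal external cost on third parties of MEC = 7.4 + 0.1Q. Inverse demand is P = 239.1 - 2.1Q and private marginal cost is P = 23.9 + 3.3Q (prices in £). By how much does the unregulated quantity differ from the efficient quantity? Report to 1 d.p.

Market equilibrium (private): 23.9 + 3.3Q = 239.1 - 2.1Q → Q_m = 39.8519.
Social marginal cost = private MC + MEC = 31.3 + 3.4Q.
Set SMC = demand: 31.3 + 3.4Q = 239.1 - 2.1Q → Q* = 37.7818.
Gap = |39.8519 − 37.7818| = 2.0701.

2.1 units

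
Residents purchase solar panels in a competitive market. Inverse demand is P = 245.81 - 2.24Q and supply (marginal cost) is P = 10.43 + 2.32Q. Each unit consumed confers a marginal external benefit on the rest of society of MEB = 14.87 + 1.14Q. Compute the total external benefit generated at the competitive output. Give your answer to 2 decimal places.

2286.31

Market equilibrium (private): 10.43 + 2.32Q = 245.81 - 2.24Q → Q_m = 51.6184.
Total external benefit = ∫₀^{Q_m} (14.87 + 1.14Q) dQ = 14.87×51.6184 + ½×1.14×51.6184² = 2286.3074.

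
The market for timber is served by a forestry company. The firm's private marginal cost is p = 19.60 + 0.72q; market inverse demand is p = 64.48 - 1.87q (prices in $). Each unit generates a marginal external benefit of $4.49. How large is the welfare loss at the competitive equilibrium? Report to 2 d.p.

Market equilibrium (private): 19.60 + 0.72q = 64.48 - 1.87q → q_m = 17.3282.
Social marginal cost = private MC − MEB = 15.11 + 0.72q.
Set SMC = demand: 15.11 + 0.72q = 64.48 - 1.87q → q* = 19.0618.
The welfare-loss triangle has base |q_m − q*| and height MEB(q_m) (the vertical gap between SMC and demand is zero at q* and MEB at q_m).
DWL = ½ × 1.7336 × 4.4900 = 3.8919.

DWL = $3.89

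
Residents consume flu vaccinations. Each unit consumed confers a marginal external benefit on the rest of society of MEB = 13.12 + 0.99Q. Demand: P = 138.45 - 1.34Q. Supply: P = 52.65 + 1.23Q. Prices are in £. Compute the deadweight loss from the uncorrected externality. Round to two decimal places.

Market equilibrium (private): 52.65 + 1.23Q = 138.45 - 1.34Q → Q_m = 33.3852.
Social marginal benefit = demand + MEB = 151.57 - 0.35Q.
Set SMB = MC: 151.57 - 0.35Q = 52.65 + 1.23Q → Q* = 62.6076.
The welfare-loss triangle has base |Q_m − Q*| and height MEB(Q_m) (the vertical gap between SMB and MC is zero at Q* and MEB at Q_m).
DWL = ½ × 29.2224 × 46.1714 = 674.6196.

DWL = £674.62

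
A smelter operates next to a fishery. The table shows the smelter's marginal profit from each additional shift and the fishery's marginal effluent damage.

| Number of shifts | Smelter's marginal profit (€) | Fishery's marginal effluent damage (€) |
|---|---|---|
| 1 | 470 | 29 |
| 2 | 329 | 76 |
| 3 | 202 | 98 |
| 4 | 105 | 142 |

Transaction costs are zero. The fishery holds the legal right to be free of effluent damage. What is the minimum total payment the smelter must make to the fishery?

€203

Efficient level: marginal profit ≥ marginal effluent damage through level 3, so k* = 3.
With the fishery holding the right, the smelter must at least compensate total damage at k*: 29 + 76 + 98 = 203.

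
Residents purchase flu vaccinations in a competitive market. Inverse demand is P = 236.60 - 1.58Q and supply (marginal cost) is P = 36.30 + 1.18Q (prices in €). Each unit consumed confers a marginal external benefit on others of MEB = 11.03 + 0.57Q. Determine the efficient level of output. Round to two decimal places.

Social marginal benefit = demand + MEB = 247.63 - 1.01Q.
Set SMB = MC: 247.63 - 1.01Q = 36.30 + 1.18Q → Q* = 96.4977.

Q* = 96.50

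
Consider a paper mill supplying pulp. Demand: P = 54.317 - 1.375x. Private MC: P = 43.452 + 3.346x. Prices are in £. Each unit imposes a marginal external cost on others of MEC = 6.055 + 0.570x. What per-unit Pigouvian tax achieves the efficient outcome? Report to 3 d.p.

Social marginal cost = private MC + MEC = 49.507 + 3.916x.
Set SMC = demand: 49.507 + 3.916x = 54.317 - 1.375x → x* = 0.9091.
The Pigouvian tax equals MEC at x*: 6.055 + 0.570×0.9091 = 6.5732.

tax = £6.573 per unit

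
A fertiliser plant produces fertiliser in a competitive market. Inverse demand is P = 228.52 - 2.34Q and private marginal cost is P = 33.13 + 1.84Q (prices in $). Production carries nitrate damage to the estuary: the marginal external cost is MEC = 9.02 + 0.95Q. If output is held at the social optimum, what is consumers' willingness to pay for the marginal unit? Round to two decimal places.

Social marginal cost = private MC + MEC = 42.15 + 2.79Q.
Set SMC = demand: 42.15 + 2.79Q = 228.52 - 2.34Q → Q* = 36.3294.
Consumer price on the demand curve at Q*: 228.52 − 2.34×36.3294 = 143.5092.

P = $143.51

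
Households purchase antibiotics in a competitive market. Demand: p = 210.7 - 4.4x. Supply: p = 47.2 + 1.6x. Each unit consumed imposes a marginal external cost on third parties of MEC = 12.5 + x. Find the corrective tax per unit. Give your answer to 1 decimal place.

Social marginal benefit = demand − MEC = 198.2 - 5.4x.
Set SMB = MC: 198.2 - 5.4x = 47.2 + 1.6x → x* = 21.5714.
The Pigouvian tax equals MEC at x*: 12.5 + 1.0×21.5714 = 34.0714.

tax = 34.1 per unit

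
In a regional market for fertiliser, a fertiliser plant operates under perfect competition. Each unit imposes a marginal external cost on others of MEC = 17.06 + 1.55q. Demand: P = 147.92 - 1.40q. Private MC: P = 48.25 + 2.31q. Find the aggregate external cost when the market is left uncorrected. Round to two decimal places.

Market equilibrium (private): 48.25 + 2.31q = 147.92 - 1.40q → q_m = 26.8652.
Total external cost = ∫₀^{q_m} (17.06 + 1.55q) dq = 17.06×26.8652 + ½×1.55×26.8652² = 1017.6680.

1017.67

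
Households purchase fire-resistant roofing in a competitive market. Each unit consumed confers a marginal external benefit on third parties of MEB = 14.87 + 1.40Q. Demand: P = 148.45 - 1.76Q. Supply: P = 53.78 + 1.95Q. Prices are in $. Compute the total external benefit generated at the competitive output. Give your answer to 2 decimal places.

$835.25

Market equilibrium (private): 53.78 + 1.95Q = 148.45 - 1.76Q → Q_m = 25.5175.
Total external benefit = ∫₀^{Q_m} (14.87 + 1.40Q) dQ = 14.87×25.5175 + ½×1.40×25.5175² = 835.2452.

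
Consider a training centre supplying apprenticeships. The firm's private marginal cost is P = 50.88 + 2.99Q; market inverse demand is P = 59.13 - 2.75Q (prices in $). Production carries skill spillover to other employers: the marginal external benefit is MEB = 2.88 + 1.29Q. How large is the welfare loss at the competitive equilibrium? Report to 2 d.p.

DWL = $2.52

Market equilibrium (private): 50.88 + 2.99Q = 59.13 - 2.75Q → Q_m = 1.4373.
Social marginal cost = private MC − MEB = 48.00 + 1.70Q.
Set SMC = demand: 48.00 + 1.70Q = 59.13 - 2.75Q → Q* = 2.5011.
The welfare-loss triangle has base |Q_m − Q*| and height MEB(Q_m) (the vertical gap between SMC and demand is zero at Q* and MEB at Q_m).
DWL = ½ × 1.0638 × 4.7341 = 2.5181.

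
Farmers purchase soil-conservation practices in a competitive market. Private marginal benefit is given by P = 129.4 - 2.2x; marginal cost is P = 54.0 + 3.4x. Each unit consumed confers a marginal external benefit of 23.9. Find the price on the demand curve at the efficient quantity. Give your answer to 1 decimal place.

Social marginal benefit = demand + MEB = 153.3 - 2.2x.
Set SMB = MC: 153.3 - 2.2x = 54.0 + 3.4x → x* = 17.7321.
Consumer price on the demand curve at x*: 129.4 − 2.2×17.7321 = 90.3894.

P = 90.4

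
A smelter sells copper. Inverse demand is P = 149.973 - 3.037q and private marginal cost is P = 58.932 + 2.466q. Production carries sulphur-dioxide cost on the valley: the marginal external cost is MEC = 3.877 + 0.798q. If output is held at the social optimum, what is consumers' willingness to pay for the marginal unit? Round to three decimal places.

P = 107.961

Social marginal cost = private MC + MEC = 62.809 + 3.264q.
Set SMC = demand: 62.809 + 3.264q = 149.973 - 3.037q → q* = 13.8334.
Consumer price on the demand curve at q*: 149.973 − 3.037×13.8334 = 107.9610.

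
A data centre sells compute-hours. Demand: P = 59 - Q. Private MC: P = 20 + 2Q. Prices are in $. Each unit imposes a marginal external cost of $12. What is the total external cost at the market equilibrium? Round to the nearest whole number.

$156

Market equilibrium (private): 20 + 2Q = 59 - Q → Q_m = 13.0000.
Total external cost = MEC × Q_m = 12 × 13.0000 = 156.0000.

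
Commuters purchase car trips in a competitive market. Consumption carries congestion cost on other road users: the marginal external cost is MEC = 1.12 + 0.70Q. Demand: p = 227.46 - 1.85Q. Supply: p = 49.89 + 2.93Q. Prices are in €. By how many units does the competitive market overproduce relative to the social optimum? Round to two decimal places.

4.95 units

Market equilibrium (private): 49.89 + 2.93Q = 227.46 - 1.85Q → Q_m = 37.1485.
Social marginal benefit = demand − MEC = 226.34 - 2.55Q.
Set SMB = MC: 226.34 - 2.55Q = 49.89 + 2.93Q → Q* = 32.1989.
Gap = |37.1485 − 32.1989| = 4.9496.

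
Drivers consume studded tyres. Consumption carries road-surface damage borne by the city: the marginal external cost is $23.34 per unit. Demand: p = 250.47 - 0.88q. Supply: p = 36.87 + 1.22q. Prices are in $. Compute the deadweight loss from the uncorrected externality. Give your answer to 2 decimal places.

DWL = $129.70

Market equilibrium (private): 36.87 + 1.22q = 250.47 - 0.88q → q_m = 101.7143.
Social marginal benefit = demand − MEC = 227.13 - 0.88q.
Set SMB = MC: 227.13 - 0.88q = 36.87 + 1.22q → q* = 90.6000.
The welfare-loss triangle has base |q_m − q*| and height MEC(q_m) (the vertical gap between SMB and MC is zero at q* and MEC at q_m).
DWL = ½ × 11.1143 × 23.3400 = 129.7039.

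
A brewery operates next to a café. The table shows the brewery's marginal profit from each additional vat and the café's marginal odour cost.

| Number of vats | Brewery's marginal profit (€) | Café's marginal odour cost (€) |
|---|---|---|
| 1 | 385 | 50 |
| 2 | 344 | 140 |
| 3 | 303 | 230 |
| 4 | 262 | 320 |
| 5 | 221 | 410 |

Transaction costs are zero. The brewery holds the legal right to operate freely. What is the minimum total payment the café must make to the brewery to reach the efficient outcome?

€483

Left alone the brewery would choose level 5 (marginal profit stays positive).
Efficient level: k* = 3 (marginal profit ≥ marginal odour cost through 3).
The café must at least cover the brewery's forgone profit from cutting 5→3: 262 + 221 = 483.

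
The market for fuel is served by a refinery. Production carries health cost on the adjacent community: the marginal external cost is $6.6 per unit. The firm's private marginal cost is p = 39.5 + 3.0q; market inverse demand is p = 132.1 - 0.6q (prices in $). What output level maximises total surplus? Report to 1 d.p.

q* = 23.9

Social marginal cost = private MC + MEC = 46.1 + 3.0q.
Set SMC = demand: 46.1 + 3.0q = 132.1 - 0.6q → q* = 23.8889.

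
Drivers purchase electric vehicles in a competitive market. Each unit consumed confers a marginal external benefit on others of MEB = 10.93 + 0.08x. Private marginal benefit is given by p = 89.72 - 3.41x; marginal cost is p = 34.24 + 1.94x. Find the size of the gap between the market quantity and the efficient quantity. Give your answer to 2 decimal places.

2.23 units

Market equilibrium (private): 34.24 + 1.94x = 89.72 - 3.41x → x_m = 10.3701.
Social marginal benefit = demand + MEB = 100.65 - 3.33x.
Set SMB = MC: 100.65 - 3.33x = 34.24 + 1.94x → x* = 12.6015.
Gap = |10.3701 − 12.6015| = 2.2314.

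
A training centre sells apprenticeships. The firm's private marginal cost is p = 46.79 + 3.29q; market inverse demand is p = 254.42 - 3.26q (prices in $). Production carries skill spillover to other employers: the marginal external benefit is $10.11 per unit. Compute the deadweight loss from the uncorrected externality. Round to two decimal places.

Market equilibrium (private): 46.79 + 3.29q = 254.42 - 3.26q → q_m = 31.6992.
Social marginal cost = private MC − MEB = 36.68 + 3.29q.
Set SMC = demand: 36.68 + 3.29q = 254.42 - 3.26q → q* = 33.2427.
Height of the DWL triangle at q_m is demand(q_m) − SMC(q_m) = MEB(q_m) = 10.1100.
DWL = ½ × 1.5435 × 10.1100 = 7.8024.

DWL = $7.80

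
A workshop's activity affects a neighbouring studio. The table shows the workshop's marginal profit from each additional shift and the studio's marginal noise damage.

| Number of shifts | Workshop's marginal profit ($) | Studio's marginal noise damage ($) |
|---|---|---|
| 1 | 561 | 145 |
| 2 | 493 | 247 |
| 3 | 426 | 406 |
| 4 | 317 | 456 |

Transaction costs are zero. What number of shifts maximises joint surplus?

Bargaining reaches the level where marginal profit last exceeds marginal noise damage.
That holds through level 3 (426 ≥ 406) but not at 4 (317 < 456).

3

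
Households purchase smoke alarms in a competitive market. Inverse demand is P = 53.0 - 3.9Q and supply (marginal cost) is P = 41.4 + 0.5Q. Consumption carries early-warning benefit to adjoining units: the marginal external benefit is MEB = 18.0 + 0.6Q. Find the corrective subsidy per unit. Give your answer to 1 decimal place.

subsidy = 22.7 per unit

Social marginal benefit = demand + MEB = 71.0 - 3.3Q.
Set SMB = MC: 71.0 - 3.3Q = 41.4 + 0.5Q → Q* = 7.7895.
The Pigouvian subsidy equals MEB at Q*: 18.0 + 0.6×7.7895 = 22.6737.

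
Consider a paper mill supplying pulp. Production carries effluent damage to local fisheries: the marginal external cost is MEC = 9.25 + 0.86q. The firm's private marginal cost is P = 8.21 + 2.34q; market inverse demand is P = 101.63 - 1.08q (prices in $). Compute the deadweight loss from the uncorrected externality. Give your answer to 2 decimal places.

DWL = $125.23

Market equilibrium (private): 8.21 + 2.34q = 101.63 - 1.08q → q_m = 27.3158.
Social marginal cost = private MC + MEC = 17.46 + 3.20q.
Set SMC = demand: 17.46 + 3.20q = 101.63 - 1.08q → q* = 19.6659.
The loss is the area between SMC and demand from q* to q_m; with linear curves that's a triangle of height MEC(q_m).
DWL = ½ × 7.6499 × 32.7416 = 125.2350.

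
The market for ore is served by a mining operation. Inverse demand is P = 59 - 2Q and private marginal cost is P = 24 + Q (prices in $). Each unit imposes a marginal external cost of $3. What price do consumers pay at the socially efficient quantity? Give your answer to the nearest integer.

P = $38

Social marginal cost = private MC + MEC = 27 + Q.
Set SMC = demand: 27 + Q = 59 - 2Q → Q* = 10.6667.
Consumer price on the demand curve at Q*: 59 − 2×10.6667 = 37.6666.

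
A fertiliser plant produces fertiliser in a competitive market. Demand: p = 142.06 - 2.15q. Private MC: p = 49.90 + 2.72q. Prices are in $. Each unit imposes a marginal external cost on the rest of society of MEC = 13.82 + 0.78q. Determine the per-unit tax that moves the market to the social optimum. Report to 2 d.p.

Social marginal cost = private MC + MEC = 63.72 + 3.50q.
Set SMC = demand: 63.72 + 3.50q = 142.06 - 2.15q → q* = 13.8655.
The Pigouvian tax equals MEC at q*: 13.82 + 0.78×13.8655 = 24.6351.

tax = $24.64 per unit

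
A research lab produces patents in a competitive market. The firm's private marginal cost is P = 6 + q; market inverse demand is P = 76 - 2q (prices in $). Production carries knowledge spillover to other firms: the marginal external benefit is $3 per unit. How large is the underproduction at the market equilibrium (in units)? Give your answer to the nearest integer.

1 units

Market equilibrium (private): 6 + q = 76 - 2q → q_m = 23.3333.
Social marginal cost = private MC − MEB = 3 + q.
Set SMC = demand: 3 + q = 76 - 2q → q* = 24.3333.
Gap = |23.3333 − 24.3333| = 1.0000.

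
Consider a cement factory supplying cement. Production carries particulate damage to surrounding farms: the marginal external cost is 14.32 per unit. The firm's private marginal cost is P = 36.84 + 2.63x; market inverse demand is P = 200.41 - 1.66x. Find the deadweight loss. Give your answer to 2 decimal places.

Market equilibrium (private): 36.84 + 2.63x = 200.41 - 1.66x → x_m = 38.1282.
Social marginal cost = private MC + MEC = 51.16 + 2.63x.
Set SMC = demand: 51.16 + 2.63x = 200.41 - 1.66x → x* = 34.7902.
The loss is the area between SMC and demand from x* to x_m; with linear curves that's a triangle of height MEC(x_m).
DWL = ½ × 3.3380 × 14.3200 = 23.9001.

DWL = 23.90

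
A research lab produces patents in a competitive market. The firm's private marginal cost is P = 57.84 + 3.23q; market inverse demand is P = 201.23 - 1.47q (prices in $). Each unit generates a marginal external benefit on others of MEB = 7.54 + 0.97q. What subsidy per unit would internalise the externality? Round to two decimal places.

Social marginal cost = private MC − MEB = 50.30 + 2.26q.
Set SMC = demand: 50.30 + 2.26q = 201.23 - 1.47q → q* = 40.4638.
The Pigouvian subsidy equals MEB at q*: 7.54 + 0.97×40.4638 = 46.7899.

subsidy = $46.79 per unit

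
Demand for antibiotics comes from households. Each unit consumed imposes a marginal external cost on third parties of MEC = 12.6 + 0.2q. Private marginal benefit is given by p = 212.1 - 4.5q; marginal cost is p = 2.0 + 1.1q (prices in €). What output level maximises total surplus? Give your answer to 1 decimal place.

Social marginal benefit = demand − MEC = 199.5 - 4.7q.
Set SMB = MC: 199.5 - 4.7q = 2.0 + 1.1q → q* = 34.0517.

q* = 34.1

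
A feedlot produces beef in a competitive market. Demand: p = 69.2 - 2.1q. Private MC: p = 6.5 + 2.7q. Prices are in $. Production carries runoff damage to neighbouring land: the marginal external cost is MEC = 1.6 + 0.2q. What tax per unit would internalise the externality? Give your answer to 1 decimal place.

tax = $4.0 per unit

Social marginal cost = private MC + MEC = 8.1 + 2.9q.
Set SMC = demand: 8.1 + 2.9q = 69.2 - 2.1q → q* = 12.2200.
The Pigouvian tax equals MEC at q*: 1.6 + 0.2×12.2200 = 4.0440.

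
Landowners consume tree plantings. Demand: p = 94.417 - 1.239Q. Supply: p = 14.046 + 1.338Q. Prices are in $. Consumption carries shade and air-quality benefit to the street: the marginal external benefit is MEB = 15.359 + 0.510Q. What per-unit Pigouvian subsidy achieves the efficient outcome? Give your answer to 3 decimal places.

subsidy = $38.979 per unit

Social marginal benefit = demand + MEB = 109.776 - 0.729Q.
Set SMB = MC: 109.776 - 0.729Q = 14.046 + 1.338Q → Q* = 46.3135.
The Pigouvian subsidy equals MEB at Q*: 15.359 + 0.510×46.3135 = 38.9789.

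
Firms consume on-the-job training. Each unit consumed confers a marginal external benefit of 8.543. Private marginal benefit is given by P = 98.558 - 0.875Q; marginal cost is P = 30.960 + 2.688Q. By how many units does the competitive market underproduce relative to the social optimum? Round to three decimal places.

Market equilibrium (private): 30.960 + 2.688Q = 98.558 - 0.875Q → Q_m = 18.9722.
Social marginal benefit = demand + MEB = 107.101 - 0.875Q.
Set SMB = MC: 107.101 - 0.875Q = 30.960 + 2.688Q → Q* = 21.3699.
Gap = |18.9722 − 21.3699| = 2.3977.

2.398 units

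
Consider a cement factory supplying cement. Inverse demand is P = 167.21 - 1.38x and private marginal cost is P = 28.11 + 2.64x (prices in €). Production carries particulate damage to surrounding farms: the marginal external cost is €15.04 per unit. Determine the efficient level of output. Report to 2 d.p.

x* = 30.86

Social marginal cost = private MC + MEC = 43.15 + 2.64x.
Set SMC = demand: 43.15 + 2.64x = 167.21 - 1.38x → x* = 30.8607.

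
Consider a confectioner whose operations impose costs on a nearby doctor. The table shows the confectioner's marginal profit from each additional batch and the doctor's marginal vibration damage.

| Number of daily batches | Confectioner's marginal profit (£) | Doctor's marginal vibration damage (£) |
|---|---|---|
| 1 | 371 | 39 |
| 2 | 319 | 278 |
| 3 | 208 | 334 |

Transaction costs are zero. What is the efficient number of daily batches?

2

Bargaining reaches the level where marginal profit last exceeds marginal vibration damage.
That holds through level 2 (319 ≥ 278) but not at 3 (208 < 334).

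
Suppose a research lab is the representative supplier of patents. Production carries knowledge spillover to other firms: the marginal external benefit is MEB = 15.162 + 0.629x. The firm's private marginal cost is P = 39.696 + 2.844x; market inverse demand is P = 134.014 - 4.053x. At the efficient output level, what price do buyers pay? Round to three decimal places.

P = 63.222

Social marginal cost = private MC − MEB = 24.534 + 2.215x.
Set SMC = demand: 24.534 + 2.215x = 134.014 - 4.053x → x* = 17.4665.
Consumer price on the demand curve at x*: 134.014 − 4.053×17.4665 = 63.2223.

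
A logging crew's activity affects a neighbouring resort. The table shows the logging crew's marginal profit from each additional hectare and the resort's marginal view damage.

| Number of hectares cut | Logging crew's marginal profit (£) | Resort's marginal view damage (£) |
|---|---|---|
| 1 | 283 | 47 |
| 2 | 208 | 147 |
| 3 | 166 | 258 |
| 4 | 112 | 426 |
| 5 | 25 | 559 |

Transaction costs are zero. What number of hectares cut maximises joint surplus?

Bargaining reaches the level where marginal profit last exceeds marginal view damage.
That holds through level 2 (208 ≥ 147) but not at 3 (166 < 258).

2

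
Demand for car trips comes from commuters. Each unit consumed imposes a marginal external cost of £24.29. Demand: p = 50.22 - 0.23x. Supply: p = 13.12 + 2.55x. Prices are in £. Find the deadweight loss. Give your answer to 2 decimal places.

DWL = £106.12

Market equilibrium (private): 13.12 + 2.55x = 50.22 - 0.23x → x_m = 13.3453.
Social marginal benefit = demand − MEC = 25.93 - 0.23x.
Set SMB = MC: 25.93 - 0.23x = 13.12 + 2.55x → x* = 4.6079.
The welfare-loss triangle has base |x_m − x*| and height MEC(x_m) (the vertical gap between SMB and MC is zero at x* and MEC at x_m).
DWL = ½ × 8.7374 × 24.2900 = 106.1157.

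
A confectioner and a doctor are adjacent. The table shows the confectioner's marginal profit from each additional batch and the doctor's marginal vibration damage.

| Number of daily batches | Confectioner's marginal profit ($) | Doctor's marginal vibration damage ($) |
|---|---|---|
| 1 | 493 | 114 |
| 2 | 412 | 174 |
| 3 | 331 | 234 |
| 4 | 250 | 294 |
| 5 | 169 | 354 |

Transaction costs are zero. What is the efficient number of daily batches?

3

Bargaining reaches the level where marginal profit last exceeds marginal vibration damage.
That holds through level 3 (331 ≥ 234) but not at 4 (250 < 294).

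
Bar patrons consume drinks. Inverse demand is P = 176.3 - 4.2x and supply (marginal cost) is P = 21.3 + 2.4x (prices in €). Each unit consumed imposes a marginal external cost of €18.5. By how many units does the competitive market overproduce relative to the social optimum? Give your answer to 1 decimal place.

2.8 units

Market equilibrium (private): 21.3 + 2.4x = 176.3 - 4.2x → x_m = 23.4848.
Social marginal benefit = demand − MEC = 157.8 - 4.2x.
Set SMB = MC: 157.8 - 4.2x = 21.3 + 2.4x → x* = 20.6818.
Gap = |23.4848 − 20.6818| = 2.8030.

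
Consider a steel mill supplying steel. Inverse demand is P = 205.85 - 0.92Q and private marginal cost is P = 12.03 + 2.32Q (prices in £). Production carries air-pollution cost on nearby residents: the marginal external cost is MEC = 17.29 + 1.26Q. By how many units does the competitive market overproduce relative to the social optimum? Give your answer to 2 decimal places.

Market equilibrium (private): 12.03 + 2.32Q = 205.85 - 0.92Q → Q_m = 59.8210.
Social marginal cost = private MC + MEC = 29.32 + 3.58Q.
Set SMC = demand: 29.32 + 3.58Q = 205.85 - 0.92Q → Q* = 39.2289.
Gap = |59.8210 − 39.2289| = 20.5921.

20.59 units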